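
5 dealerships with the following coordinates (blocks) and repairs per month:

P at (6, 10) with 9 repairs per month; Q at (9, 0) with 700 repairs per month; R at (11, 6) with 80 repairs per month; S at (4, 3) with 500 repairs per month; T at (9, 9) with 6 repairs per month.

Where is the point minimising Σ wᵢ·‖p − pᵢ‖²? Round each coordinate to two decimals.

(7.17, 1.64)

The minimiser of Σwᵢ‖p−pᵢ‖² is the weighted centroid p* = (Σwᵢpᵢ)/(Σwᵢ).
Σwᵢ = 1295.
Σwᵢxᵢ = 9·6 + 700·9 + 80·11 + 500·4 + 6·9 = 9288.
Σwᵢyᵢ = 9·10 + 700·0 + 80·6 + 500·3 + 6·9 = 2124.
x* = 9288/1295 = 7.17, y* = 2124/1295 = 1.64.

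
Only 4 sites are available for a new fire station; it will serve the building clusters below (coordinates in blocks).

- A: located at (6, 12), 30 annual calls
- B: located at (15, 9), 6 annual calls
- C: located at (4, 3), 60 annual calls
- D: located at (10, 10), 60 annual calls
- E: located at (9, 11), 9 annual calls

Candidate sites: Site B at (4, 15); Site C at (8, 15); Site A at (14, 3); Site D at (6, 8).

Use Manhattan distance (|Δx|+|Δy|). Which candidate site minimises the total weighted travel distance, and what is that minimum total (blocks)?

Total weighted distance at each candidate:
  Site B (4, 15): total = 1713
  Site C (8, 15): total = 1653
  Site A (14, 3): total = 1929
  Site D (6, 8): total = 1014
Minimum is at Site D with total 1014 blocks.

Site D, total 1014 blocks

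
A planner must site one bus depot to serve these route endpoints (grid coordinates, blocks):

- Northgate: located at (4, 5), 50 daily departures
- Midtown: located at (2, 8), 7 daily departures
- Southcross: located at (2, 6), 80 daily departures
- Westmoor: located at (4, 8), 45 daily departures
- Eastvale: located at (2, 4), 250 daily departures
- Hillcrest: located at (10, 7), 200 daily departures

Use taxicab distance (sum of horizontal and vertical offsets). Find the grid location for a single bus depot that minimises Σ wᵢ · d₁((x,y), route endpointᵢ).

Manhattan distance separates: Σwᵢ(|x−xᵢ|+|y−yᵢ|) = Σwᵢ|x−xᵢ| + Σwᵢ|y−yᵢ|, so x and y are optimised independently as 1-D weighted medians.
Total weight W = 632; half = 316.
x-coordinate, sorted with cumulative weight:
  x=2 (Midtown, w=7) cum 7
  x=2 (Southcross, w=80) cum 87
  x=2 (Eastvale, w=250) cum 337  ← median
  x=4 (Northgate, w=50) cum 387
  x=4 (Westmoor, w=45) cum 432
  x=10 (Hillcrest, w=200) cum 632
⇒ x* = 2
y-coordinate, sorted with cumulative weight:
  y=4 (Eastvale, w=250) cum 250
  y=5 (Northgate, w=50) cum 300
  y=6 (Southcross, w=80) cum 380  ← median
  y=7 (Hillcrest, w=200) cum 580
  y=8 (Midtown, w=7) cum 587
  y=8 (Westmoor, w=45) cum 632
⇒ y* = 6

(2, 6)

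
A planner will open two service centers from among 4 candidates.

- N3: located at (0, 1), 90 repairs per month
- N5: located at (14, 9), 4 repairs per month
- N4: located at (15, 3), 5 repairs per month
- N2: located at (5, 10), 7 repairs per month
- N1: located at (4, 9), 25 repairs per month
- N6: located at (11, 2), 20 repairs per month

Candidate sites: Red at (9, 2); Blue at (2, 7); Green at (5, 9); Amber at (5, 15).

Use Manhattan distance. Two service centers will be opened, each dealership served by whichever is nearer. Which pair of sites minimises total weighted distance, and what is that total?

{Red, Blue}, total 985

Evaluate every pair (each demand assigned to the nearer of the two):
  {Red, Blue}: total = 985
  {Red, Green}: total = 1043
  {Blue, Green}: total = 1128
  {Red, Amber}: total = 1233
  {Blue, Amber}: total = 1276
  {Green, Amber}: total = 1578
Best pair: {Red, Blue} with total 985.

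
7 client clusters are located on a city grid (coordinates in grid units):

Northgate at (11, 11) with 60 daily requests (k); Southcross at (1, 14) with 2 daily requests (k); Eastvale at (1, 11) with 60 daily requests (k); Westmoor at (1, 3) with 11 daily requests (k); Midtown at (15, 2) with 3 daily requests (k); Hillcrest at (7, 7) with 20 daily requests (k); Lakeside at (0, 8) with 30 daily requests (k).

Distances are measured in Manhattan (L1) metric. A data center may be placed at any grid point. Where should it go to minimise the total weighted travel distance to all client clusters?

(1, 11)

Manhattan distance separates: Σwᵢ(|x−xᵢ|+|y−yᵢ|) = Σwᵢ|x−xᵢ| + Σwᵢ|y−yᵢ|, so x and y are optimised independently as 1-D weighted medians.
Total weight W = 186; half = 93.
x-coordinate, sorted with cumulative weight:
  x=0 (Lakeside, w=30) cum 30
  x=1 (Southcross, w=2) cum 32
  x=1 (Eastvale, w=60) cum 92
  x=1 (Westmoor, w=11) cum 103  ← median
  x=7 (Hillcrest, w=20) cum 123
  x=11 (Northgate, w=60) cum 183
  x=15 (Midtown, w=3) cum 186
⇒ x* = 1
y-coordinate, sorted with cumulative weight:
  y=2 (Midtown, w=3) cum 3
  y=3 (Westmoor, w=11) cum 14
  y=7 (Hillcrest, w=20) cum 34
  y=8 (Lakeside, w=30) cum 64
  y=11 (Northgate, w=60) cum 124  ← median
  y=11 (Eastvale, w=60) cum 184
  y=14 (Southcross, w=2) cum 186
⇒ y* = 11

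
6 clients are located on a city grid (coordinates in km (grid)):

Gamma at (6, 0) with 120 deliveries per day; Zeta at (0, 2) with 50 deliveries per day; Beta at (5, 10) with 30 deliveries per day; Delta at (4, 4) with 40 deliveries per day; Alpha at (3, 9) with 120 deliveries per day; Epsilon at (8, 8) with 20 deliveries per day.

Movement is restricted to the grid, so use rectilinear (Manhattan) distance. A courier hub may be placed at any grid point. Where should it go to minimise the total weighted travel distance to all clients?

(4, 4)

Manhattan distance separates: Σwᵢ(|x−xᵢ|+|y−yᵢ|) = Σwᵢ|x−xᵢ| + Σwᵢ|y−yᵢ|, so x and y are optimised independently as 1-D weighted medians.
Total weight W = 380; half = 190.
x-coordinate, sorted with cumulative weight:
  x=0 (Zeta, w=50) cum 50
  x=3 (Alpha, w=120) cum 170
  x=4 (Delta, w=40) cum 210  ← median
  x=5 (Beta, w=30) cum 240
  x=6 (Gamma, w=120) cum 360
  x=8 (Epsilon, w=20) cum 380
⇒ x* = 4
y-coordinate, sorted with cumulative weight:
  y=0 (Gamma, w=120) cum 120
  y=2 (Zeta, w=50) cum 170
  y=4 (Delta, w=40) cum 210  ← median
  y=8 (Epsilon, w=20) cum 230
  y=9 (Alpha, w=120) cum 350
  y=10 (Beta, w=30) cum 380
⇒ y* = 4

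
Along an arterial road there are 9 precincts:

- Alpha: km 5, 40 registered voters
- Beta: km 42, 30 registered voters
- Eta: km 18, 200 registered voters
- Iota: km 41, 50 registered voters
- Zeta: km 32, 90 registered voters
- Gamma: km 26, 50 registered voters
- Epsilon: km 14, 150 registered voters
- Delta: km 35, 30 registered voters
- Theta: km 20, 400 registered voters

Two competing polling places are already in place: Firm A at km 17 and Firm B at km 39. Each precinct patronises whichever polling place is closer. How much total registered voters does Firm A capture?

The indifferent point is the midpoint (17+39)/2 = 28; precincts left of it (closer to Firm A at 17) go to Firm A, those right go to Firm B.
  Alpha at 5 (w=40) → Firm A
  Epsilon at 14 (w=150) → Firm A
  Eta at 18 (w=200) → Firm A
  Theta at 20 (w=400) → Firm A
  Gamma at 26 (w=50) → Firm A
  Zeta at 32 (w=90) → Firm B
  Delta at 35 (w=30) → Firm B
  Iota at 41 (w=50) → Firm B
  Beta at 42 (w=30) → Firm B
Firm A captures 840; Firm B captures 200.

840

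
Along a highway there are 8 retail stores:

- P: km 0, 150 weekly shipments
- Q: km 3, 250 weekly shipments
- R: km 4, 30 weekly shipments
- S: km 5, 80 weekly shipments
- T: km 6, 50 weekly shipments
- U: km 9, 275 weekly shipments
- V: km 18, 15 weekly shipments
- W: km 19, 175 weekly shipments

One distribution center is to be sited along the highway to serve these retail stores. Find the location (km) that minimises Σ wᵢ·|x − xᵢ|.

For a sum of weighted absolute distances on a line, the optimum is the weighted median (not the mean). Total weight W = 1025; half-weight = 512.5.
Sort by position and accumulate weight:
  km 0 (P, w=150) → cum 150
  km 3 (Q, w=250) → cum 400
  km 4 (R, w=30) → cum 430
  km 5 (S, w=80) → cum 510
  km 6 (T, w=50) → cum 560  ≥ 512.5 → median here
  km 9 (U, w=275) → cum 835
  km 18 (V, w=15) → cum 850
  km 19 (W, w=175) → cum 1025
Optimal location: km 6.

x = 6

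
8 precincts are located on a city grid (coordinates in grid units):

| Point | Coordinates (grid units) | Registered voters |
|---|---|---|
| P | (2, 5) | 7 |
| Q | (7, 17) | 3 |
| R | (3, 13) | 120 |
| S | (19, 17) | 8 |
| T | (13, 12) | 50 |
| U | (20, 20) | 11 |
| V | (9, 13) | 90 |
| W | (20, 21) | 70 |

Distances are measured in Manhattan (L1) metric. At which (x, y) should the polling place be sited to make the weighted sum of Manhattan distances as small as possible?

(9, 13)

Manhattan distance separates: Σwᵢ(|x−xᵢ|+|y−yᵢ|) = Σwᵢ|x−xᵢ| + Σwᵢ|y−yᵢ|, so x and y are optimised independently as 1-D weighted medians.
Total weight W = 359; half = 179.5.
x-coordinate, sorted with cumulative weight:
  x=2 (P, w=7) cum 7
  x=3 (R, w=120) cum 127
  x=7 (Q, w=3) cum 130
  x=9 (V, w=90) cum 220  ← median
  x=13 (T, w=50) cum 270
  x=19 (S, w=8) cum 278
  x=20 (U, w=11) cum 289
  x=20 (W, w=70) cum 359
⇒ x* = 9
y-coordinate, sorted with cumulative weight:
  y=5 (P, w=7) cum 7
  y=12 (T, w=50) cum 57
  y=13 (R, w=120) cum 177
  y=13 (V, w=90) cum 267  ← median
  y=17 (Q, w=3) cum 270
  y=17 (S, w=8) cum 278
  y=20 (U, w=11) cum 289
  y=21 (W, w=70) cum 359
⇒ y* = 13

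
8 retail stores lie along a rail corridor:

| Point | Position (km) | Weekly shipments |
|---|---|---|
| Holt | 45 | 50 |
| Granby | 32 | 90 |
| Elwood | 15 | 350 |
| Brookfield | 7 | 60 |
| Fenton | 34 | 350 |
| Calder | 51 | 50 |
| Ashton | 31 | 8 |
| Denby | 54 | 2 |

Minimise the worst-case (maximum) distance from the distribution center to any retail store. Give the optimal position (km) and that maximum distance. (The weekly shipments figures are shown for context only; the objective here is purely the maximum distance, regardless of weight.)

location 30.5, max distance 23.5

The 1-center on a line is the midpoint of the two extreme points: leftmost at 7, rightmost at 54.
Optimal location = (7 + 54)/2 = 30.5; maximum distance = (54 − 7)/2 = 23.5.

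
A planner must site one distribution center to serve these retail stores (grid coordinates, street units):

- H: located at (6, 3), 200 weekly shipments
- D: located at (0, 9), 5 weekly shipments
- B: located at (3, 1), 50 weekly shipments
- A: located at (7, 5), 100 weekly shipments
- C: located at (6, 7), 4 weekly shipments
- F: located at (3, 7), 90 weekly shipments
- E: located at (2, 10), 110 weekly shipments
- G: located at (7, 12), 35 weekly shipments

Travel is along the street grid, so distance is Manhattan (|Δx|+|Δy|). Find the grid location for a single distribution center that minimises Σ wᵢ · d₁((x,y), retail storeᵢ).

(6, 5)

Manhattan distance separates: Σwᵢ(|x−xᵢ|+|y−yᵢ|) = Σwᵢ|x−xᵢ| + Σwᵢ|y−yᵢ|, so x and y are optimised independently as 1-D weighted medians.
Total weight W = 594; half = 297.
x-coordinate, sorted with cumulative weight:
  x=0 (D, w=5) cum 5
  x=2 (E, w=110) cum 115
  x=3 (B, w=50) cum 165
  x=3 (F, w=90) cum 255
  x=6 (H, w=200) cum 455  ← median
  x=6 (C, w=4) cum 459
  x=7 (A, w=100) cum 559
  x=7 (G, w=35) cum 594
⇒ x* = 6
y-coordinate, sorted with cumulative weight:
  y=1 (B, w=50) cum 50
  y=3 (H, w=200) cum 250
  y=5 (A, w=100) cum 350  ← median
  y=7 (C, w=4) cum 354
  y=7 (F, w=90) cum 444
  y=9 (D, w=5) cum 449
  y=10 (E, w=110) cum 559
  y=12 (G, w=35) cum 594
⇒ y* = 5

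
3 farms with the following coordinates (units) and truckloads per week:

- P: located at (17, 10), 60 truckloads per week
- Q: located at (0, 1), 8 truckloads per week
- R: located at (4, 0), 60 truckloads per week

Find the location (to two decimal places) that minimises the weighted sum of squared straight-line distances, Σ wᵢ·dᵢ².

(9.84, 4.75)

The minimiser of Σwᵢ‖p−pᵢ‖² is the weighted centroid p* = (Σwᵢpᵢ)/(Σwᵢ).
Σwᵢ = 128.
Σwᵢxᵢ = 60·17 + 8·0 + 60·4 = 1260.
Σwᵢyᵢ = 60·10 + 8·1 + 60·0 = 608.
x* = 1260/128 = 9.84, y* = 608/128 = 4.75.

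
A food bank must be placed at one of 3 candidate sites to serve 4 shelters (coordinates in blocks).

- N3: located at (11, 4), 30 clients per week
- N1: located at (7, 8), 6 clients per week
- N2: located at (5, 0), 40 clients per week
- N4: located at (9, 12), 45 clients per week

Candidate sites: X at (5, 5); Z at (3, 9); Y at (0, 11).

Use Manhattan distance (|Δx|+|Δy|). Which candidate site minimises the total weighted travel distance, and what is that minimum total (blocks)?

X, total 935 blocks

Total weighted distance at each candidate:
  X (5, 5): total = 935
  Z (3, 9): total = 1265
  Y (0, 11): total = 1690
Minimum is at X with total 935 blocks.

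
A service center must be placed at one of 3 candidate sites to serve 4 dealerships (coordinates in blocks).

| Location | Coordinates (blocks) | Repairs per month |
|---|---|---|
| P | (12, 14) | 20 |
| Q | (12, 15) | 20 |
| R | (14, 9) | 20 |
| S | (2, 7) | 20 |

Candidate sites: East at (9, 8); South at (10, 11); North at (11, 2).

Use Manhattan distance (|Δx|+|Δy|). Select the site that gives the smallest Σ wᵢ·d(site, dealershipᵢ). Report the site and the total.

South, total 580 blocks

Total weighted distance at each candidate:
  East (9, 8): total = 660
  South (10, 11): total = 580
  North (11, 2): total = 1020
Minimum is at South with total 580 blocks.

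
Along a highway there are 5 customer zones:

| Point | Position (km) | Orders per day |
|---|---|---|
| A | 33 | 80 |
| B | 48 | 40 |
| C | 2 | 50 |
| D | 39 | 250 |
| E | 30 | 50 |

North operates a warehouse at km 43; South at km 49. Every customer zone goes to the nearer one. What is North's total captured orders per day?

The indifferent point is the midpoint (43+49)/2 = 46; customer zones left of it (closer to North at 43) go to North, those right go to South.
  C at 2 (w=50) → North
  E at 30 (w=50) → North
  A at 33 (w=80) → North
  D at 39 (w=250) → North
  B at 48 (w=40) → South
North captures 430; South captures 40.

430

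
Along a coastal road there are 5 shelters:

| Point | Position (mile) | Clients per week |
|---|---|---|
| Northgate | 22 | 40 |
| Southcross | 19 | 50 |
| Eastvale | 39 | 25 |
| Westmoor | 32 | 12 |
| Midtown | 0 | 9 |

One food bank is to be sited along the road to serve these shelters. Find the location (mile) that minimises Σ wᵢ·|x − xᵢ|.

For a sum of weighted absolute distances on a line, the optimum is the weighted median (not the mean). Total weight W = 136; half-weight = 68.
Sort by position and accumulate weight:
  mile 0 (Midtown, w=9) → cum 9
  mile 19 (Southcross, w=50) → cum 59
  mile 22 (Northgate, w=40) → cum 99  ≥ 68 → median here
  mile 32 (Westmoor, w=12) → cum 111
  mile 39 (Eastvale, w=25) → cum 136
Optimal location: mile 22.

x = 22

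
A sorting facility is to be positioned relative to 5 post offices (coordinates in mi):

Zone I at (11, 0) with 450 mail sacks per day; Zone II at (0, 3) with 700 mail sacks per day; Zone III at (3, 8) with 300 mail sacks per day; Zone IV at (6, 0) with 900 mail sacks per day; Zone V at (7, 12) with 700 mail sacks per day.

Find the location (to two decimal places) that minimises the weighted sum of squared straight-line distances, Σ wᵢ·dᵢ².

The minimiser of Σwᵢ‖p−pᵢ‖² is the weighted centroid p* = (Σwᵢpᵢ)/(Σwᵢ).
Σwᵢ = 3050.
Σwᵢxᵢ = 450·11 + 700·0 + 300·3 + 900·6 + 700·7 = 16150.
Σwᵢyᵢ = 450·0 + 700·3 + 300·8 + 900·0 + 700·12 = 12900.
x* = 16150/3050 = 5.30, y* = 12900/3050 = 4.23.

(5.30, 4.23)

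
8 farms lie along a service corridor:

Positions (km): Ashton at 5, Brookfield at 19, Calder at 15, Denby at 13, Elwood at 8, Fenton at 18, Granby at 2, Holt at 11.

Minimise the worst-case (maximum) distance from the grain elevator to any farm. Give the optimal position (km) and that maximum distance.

The 1-center on a line is the midpoint of the two extreme points: leftmost at 2, rightmost at 19.
Optimal location = (2 + 19)/2 = 10.5; maximum distance = (19 − 2)/2 = 8.5.

location 10.5, max distance 8.5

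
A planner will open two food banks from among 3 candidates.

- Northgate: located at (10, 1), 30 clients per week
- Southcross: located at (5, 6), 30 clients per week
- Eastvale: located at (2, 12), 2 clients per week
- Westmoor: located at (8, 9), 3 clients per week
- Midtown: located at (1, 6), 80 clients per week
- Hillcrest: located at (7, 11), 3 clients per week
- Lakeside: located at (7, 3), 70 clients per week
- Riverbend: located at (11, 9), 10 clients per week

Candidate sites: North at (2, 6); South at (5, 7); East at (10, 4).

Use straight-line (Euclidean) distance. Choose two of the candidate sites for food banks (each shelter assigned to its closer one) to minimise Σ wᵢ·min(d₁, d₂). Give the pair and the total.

{North, East}, total 581.7

Evaluate every pair (each demand assigned to the nearer of the two):
  {North, East}: total = 581.7
  {North, South}: total = 756.5
  {South, East}: total = 758.1
Best pair: {North, East} with total 581.7.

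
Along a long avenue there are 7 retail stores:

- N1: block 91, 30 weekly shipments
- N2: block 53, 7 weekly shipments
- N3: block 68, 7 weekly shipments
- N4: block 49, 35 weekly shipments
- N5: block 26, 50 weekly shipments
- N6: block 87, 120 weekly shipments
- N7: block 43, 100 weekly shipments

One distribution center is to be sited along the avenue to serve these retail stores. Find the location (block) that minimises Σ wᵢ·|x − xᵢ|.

For a sum of weighted absolute distances on a line, the optimum is the weighted median (not the mean). Total weight W = 349; half-weight = 174.5.
Sort by position and accumulate weight:
  block 26 (N5, w=50) → cum 50
  block 43 (N7, w=100) → cum 150
  block 49 (N4, w=35) → cum 185  ≥ 174.5 → median here
  block 53 (N2, w=7) → cum 192
  block 68 (N3, w=7) → cum 199
  block 87 (N6, w=120) → cum 319
  block 91 (N1, w=30) → cum 349
Optimal location: block 49.

x = 49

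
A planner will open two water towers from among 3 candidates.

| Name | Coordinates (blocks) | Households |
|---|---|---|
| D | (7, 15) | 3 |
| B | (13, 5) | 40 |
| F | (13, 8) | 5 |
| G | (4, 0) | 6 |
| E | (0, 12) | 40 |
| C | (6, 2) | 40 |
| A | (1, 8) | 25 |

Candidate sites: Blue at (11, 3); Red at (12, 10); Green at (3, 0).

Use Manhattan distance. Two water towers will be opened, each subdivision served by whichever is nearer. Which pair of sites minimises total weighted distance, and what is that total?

{Blue, Green}, total 1299

Evaluate every pair (each demand assigned to the nearer of the two):
  {Blue, Green}: total = 1299
  {Red, Green}: total = 1301
  {Blue, Red}: total = 1390
Best pair: {Blue, Green} with total 1299.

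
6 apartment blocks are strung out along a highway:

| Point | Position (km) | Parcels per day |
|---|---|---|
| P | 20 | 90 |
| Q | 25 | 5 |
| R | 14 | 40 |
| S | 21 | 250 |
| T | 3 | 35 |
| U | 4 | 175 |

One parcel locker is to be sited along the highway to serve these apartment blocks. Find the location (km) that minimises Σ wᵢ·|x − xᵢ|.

x = 20

For a sum of weighted absolute distances on a line, the optimum is the weighted median (not the mean). Total weight W = 595; half-weight = 297.5.
Sort by position and accumulate weight:
  km 3 (T, w=35) → cum 35
  km 4 (U, w=175) → cum 210
  km 14 (R, w=40) → cum 250
  km 20 (P, w=90) → cum 340  ≥ 297.5 → median here
  km 21 (S, w=250) → cum 590
  km 25 (Q, w=5) → cum 595
Optimal location: km 20.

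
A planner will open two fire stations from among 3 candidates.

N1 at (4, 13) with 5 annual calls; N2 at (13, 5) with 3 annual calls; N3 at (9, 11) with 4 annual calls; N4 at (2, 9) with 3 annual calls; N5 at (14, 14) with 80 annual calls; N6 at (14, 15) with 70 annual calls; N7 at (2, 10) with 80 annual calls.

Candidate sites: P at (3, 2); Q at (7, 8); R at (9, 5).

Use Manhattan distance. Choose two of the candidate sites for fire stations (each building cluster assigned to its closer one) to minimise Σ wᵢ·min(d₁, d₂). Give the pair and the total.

{Q, R}, total 2670

Evaluate every pair (each demand assigned to the nearer of the two):
  {Q, R}: total = 2670
  {P, Q}: total = 2685
  {P, R}: total = 3010
Best pair: {Q, R} with total 2670.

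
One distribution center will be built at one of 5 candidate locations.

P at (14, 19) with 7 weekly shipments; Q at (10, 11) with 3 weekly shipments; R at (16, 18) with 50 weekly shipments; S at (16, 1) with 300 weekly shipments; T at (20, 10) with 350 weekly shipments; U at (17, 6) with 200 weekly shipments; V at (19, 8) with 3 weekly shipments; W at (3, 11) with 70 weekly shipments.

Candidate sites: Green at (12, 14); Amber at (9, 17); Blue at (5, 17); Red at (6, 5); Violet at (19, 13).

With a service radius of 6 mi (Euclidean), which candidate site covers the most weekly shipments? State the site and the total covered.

Coverage radius r = 6 mi; a point is covered iff (Δx)²+(Δy)² ≤ 6² = 36.
  Green (12, 14): covers {P, Q, R} → 60
  Amber (9, 17): covers {P} → 7
  Blue (5, 17): covers {none} → 0
  Red (6, 5): covers {none} → 0
  Violet (19, 13): covers {R, T, V} → 403
Maximum coverage at Violet: 403 weekly shipments.

Violet, covering 403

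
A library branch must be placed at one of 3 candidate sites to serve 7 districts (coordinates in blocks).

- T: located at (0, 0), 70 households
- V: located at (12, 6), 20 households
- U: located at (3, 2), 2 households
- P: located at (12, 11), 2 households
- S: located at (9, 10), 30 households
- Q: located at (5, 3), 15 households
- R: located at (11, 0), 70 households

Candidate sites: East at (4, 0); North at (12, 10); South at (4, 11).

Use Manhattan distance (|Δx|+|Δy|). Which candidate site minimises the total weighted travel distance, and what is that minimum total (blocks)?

Total weighted distance at each candidate:
  East (4, 0): total = 1604
  North (12, 10): total = 2726
  South (4, 11): total = 2921
Minimum is at East with total 1604 blocks.

East, total 1604 blocks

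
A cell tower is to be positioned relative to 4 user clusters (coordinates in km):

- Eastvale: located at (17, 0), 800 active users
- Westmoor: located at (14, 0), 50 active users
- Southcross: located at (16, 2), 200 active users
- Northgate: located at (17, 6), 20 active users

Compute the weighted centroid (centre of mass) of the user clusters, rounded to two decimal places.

(16.67, 0.49)

The minimiser of Σwᵢ‖p−pᵢ‖² is the weighted centroid p* = (Σwᵢpᵢ)/(Σwᵢ).
Σwᵢ = 1070.
Σwᵢxᵢ = 800·17 + 50·14 + 200·16 + 20·17 = 17840.
Σwᵢyᵢ = 800·0 + 50·0 + 200·2 + 20·6 = 520.
x* = 17840/1070 = 16.67, y* = 520/1070 = 0.49.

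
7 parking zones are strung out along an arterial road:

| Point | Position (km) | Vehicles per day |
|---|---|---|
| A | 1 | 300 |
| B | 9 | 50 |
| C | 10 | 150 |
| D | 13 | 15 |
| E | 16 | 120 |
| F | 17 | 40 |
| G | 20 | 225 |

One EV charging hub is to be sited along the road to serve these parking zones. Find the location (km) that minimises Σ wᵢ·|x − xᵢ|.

x = 10

For a sum of weighted absolute distances on a line, the optimum is the weighted median (not the mean). Total weight W = 900; half-weight = 450.
Sort by position and accumulate weight:
  km 1 (A, w=300) → cum 300
  km 9 (B, w=50) → cum 350
  km 10 (C, w=150) → cum 500  ≥ 450 → median here
  km 13 (D, w=15) → cum 515
  km 16 (E, w=120) → cum 635
  km 17 (F, w=40) → cum 675
  km 20 (G, w=225) → cum 900
Optimal location: km 10.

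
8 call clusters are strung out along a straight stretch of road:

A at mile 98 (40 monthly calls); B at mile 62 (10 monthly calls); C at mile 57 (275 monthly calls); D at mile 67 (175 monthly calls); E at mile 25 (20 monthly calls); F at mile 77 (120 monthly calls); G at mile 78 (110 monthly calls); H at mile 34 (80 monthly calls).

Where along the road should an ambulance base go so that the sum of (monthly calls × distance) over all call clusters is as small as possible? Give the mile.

x = 67

For a sum of weighted absolute distances on a line, the optimum is the weighted median (not the mean). Total weight W = 830; half-weight = 415.
Sort by position and accumulate weight:
  mile 25 (E, w=20) → cum 20
  mile 34 (H, w=80) → cum 100
  mile 57 (C, w=275) → cum 375
  mile 62 (B, w=10) → cum 385
  mile 67 (D, w=175) → cum 560  ≥ 415 → median here
  mile 77 (F, w=120) → cum 680
  mile 78 (G, w=110) → cum 790
  mile 98 (A, w=40) → cum 830
Optimal location: mile 67.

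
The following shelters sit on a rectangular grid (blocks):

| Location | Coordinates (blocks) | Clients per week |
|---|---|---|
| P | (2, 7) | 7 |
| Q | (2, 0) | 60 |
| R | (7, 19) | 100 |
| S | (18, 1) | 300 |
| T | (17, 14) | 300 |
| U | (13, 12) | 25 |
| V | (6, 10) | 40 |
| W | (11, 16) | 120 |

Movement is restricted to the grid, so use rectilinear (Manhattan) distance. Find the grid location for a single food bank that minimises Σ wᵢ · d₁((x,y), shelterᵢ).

Manhattan distance separates: Σwᵢ(|x−xᵢ|+|y−yᵢ|) = Σwᵢ|x−xᵢ| + Σwᵢ|y−yᵢ|, so x and y are optimised independently as 1-D weighted medians.
Total weight W = 952; half = 476.
x-coordinate, sorted with cumulative weight:
  x=2 (P, w=7) cum 7
  x=2 (Q, w=60) cum 67
  x=6 (V, w=40) cum 107
  x=7 (R, w=100) cum 207
  x=11 (W, w=120) cum 327
  x=13 (U, w=25) cum 352
  x=17 (T, w=300) cum 652  ← median
  x=18 (S, w=300) cum 952
⇒ x* = 17
y-coordinate, sorted with cumulative weight:
  y=0 (Q, w=60) cum 60
  y=1 (S, w=300) cum 360
  y=7 (P, w=7) cum 367
  y=10 (V, w=40) cum 407
  y=12 (U, w=25) cum 432
  y=14 (T, w=300) cum 732  ← median
  y=16 (W, w=120) cum 852
  y=19 (R, w=100) cum 952
⇒ y* = 14

(17, 14)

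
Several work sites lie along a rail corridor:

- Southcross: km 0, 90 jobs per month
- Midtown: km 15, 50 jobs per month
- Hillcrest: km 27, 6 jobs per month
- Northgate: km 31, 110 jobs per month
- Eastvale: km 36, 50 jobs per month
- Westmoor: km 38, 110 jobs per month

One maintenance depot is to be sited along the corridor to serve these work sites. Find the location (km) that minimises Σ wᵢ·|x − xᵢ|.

x = 31

For a sum of weighted absolute distances on a line, the optimum is the weighted median (not the mean). Total weight W = 416; half-weight = 208.
Sort by position and accumulate weight:
  km 0 (Southcross, w=90) → cum 90
  km 15 (Midtown, w=50) → cum 140
  km 27 (Hillcrest, w=6) → cum 146
  km 31 (Northgate, w=110) → cum 256  ≥ 208 → median here
  km 36 (Eastvale, w=50) → cum 306
  km 38 (Westmoor, w=110) → cum 416
Optimal location: km 31.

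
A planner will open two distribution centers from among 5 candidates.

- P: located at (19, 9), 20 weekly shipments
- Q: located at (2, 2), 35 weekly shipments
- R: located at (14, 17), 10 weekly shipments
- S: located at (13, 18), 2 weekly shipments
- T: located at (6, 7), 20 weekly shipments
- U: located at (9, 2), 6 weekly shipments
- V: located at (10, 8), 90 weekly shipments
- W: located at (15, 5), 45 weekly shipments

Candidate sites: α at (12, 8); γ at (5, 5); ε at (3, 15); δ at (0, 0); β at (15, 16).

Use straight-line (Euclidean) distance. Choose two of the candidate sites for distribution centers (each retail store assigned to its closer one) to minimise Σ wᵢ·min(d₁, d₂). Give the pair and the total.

Evaluate every pair (each demand assigned to the nearer of the two):
  {α, γ}: total = 847.8
  {α, δ}: total = 885.5
  {α, β}: total = 1102.2
  {α, ε}: total = 1194.7
  {γ, β}: total = 1379.0
  {γ, δ}: total = 1620.2
  {γ, ε}: total = 1621.9
  {δ, β}: total = 1863.8
  {ε, β}: total = 2238.2
  {ε, δ}: total = 2393.5
Best pair: {α, γ} with total 847.8.

{α, γ}, total 847.8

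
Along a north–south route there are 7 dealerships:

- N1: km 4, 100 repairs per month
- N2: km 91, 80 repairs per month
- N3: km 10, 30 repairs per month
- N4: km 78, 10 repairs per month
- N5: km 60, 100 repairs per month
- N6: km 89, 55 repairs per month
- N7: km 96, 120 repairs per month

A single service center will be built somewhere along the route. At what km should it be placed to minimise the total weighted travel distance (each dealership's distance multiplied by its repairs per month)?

x = 89

For a sum of weighted absolute distances on a line, the optimum is the weighted median (not the mean). Total weight W = 495; half-weight = 247.5.
Sort by position and accumulate weight:
  km 4 (N1, w=100) → cum 100
  km 10 (N3, w=30) → cum 130
  km 60 (N5, w=100) → cum 230
  km 78 (N4, w=10) → cum 240
  km 89 (N6, w=55) → cum 295  ≥ 247.5 → median here
  km 91 (N2, w=80) → cum 375
  km 96 (N7, w=120) → cum 495
Optimal location: km 89.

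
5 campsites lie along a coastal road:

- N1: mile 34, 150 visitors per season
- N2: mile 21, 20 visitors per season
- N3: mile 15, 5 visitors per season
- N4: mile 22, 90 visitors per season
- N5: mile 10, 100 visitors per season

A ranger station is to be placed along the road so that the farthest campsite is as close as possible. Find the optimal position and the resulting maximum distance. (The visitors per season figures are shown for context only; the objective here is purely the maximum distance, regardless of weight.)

The 1-center on a line is the midpoint of the two extreme points: leftmost at 10, rightmost at 34.
Optimal location = (10 + 34)/2 = 22; maximum distance = (34 − 10)/2 = 12.

location 22, max distance 12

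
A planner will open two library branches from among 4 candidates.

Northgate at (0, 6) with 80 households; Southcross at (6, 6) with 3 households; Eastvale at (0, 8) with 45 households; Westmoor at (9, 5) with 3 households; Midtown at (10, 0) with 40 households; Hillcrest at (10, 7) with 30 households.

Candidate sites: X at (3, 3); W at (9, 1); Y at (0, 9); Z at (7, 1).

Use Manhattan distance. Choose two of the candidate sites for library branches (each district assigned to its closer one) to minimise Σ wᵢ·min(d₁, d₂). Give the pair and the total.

Evaluate every pair (each demand assigned to the nearer of the two):
  {W, Y}: total = 611
  {Y, Z}: total = 751
  {X, Y}: total = 1057
  {X, W}: total = 1160
  {X, Z}: total = 1306
  {W, Z}: total = 1910
Best pair: {W, Y} with total 611.

{W, Y}, total 611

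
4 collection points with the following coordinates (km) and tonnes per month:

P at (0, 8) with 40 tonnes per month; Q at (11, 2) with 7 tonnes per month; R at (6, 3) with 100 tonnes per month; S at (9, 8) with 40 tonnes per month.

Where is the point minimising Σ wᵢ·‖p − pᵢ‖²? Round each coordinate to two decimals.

(5.55, 5.10)

The minimiser of Σwᵢ‖p−pᵢ‖² is the weighted centroid p* = (Σwᵢpᵢ)/(Σwᵢ).
Σwᵢ = 187.
Σwᵢxᵢ = 40·0 + 7·11 + 100·6 + 40·9 = 1037.
Σwᵢyᵢ = 40·8 + 7·2 + 100·3 + 40·8 = 954.
x* = 1037/187 = 5.55, y* = 954/187 = 5.10.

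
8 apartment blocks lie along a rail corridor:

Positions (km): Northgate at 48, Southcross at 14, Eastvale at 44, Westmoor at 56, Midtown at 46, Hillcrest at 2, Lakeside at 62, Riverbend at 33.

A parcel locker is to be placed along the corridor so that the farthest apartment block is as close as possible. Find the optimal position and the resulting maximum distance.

The 1-center on a line is the midpoint of the two extreme points: leftmost at 2, rightmost at 62.
Optimal location = (2 + 62)/2 = 32; maximum distance = (62 − 2)/2 = 30.

location 32, max distance 30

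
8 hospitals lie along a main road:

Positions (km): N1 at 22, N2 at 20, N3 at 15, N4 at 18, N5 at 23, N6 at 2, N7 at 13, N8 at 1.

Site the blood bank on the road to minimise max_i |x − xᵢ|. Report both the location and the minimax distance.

location 12, max distance 11

The 1-center on a line is the midpoint of the two extreme points: leftmost at 1, rightmost at 23.
Optimal location = (1 + 23)/2 = 12; maximum distance = (23 − 1)/2 = 11.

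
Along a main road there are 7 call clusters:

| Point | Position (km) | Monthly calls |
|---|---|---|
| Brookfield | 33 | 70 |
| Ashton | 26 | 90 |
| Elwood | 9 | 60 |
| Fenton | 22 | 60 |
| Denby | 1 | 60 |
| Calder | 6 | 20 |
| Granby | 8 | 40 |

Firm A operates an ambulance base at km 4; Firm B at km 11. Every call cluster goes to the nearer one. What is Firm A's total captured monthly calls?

80

The indifferent point is the midpoint (4+11)/2 = 7.5; call clusters left of it (closer to Firm A at 4) go to Firm A, those right go to Firm B.
  Denby at 1 (w=60) → Firm A
  Calder at 6 (w=20) → Firm A
  Granby at 8 (w=40) → Firm B
  Elwood at 9 (w=60) → Firm B
  Fenton at 22 (w=60) → Firm B
  Ashton at 26 (w=90) → Firm B
  Brookfield at 33 (w=70) → Firm B
Firm A captures 80; Firm B captures 320.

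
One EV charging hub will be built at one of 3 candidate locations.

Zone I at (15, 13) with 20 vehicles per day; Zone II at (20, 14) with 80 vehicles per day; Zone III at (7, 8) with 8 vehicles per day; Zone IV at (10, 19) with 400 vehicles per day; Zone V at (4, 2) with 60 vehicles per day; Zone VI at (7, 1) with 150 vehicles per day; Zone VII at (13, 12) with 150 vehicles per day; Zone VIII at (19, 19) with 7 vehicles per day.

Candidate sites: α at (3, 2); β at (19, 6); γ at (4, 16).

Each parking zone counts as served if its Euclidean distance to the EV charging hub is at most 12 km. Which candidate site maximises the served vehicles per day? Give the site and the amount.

Coverage radius r = 12 km; a point is covered iff (Δx)²+(Δy)² ≤ 12² = 144.
  α (3, 2): covers {Zone III, Zone V, Zone VI} → 218
  β (19, 6): covers {Zone I, Zone II, Zone VII} → 250
  γ (4, 16): covers {Zone I, Zone III, Zone IV, Zone VII} → 578
Maximum coverage at γ: 578 vehicles per day.

γ, covering 578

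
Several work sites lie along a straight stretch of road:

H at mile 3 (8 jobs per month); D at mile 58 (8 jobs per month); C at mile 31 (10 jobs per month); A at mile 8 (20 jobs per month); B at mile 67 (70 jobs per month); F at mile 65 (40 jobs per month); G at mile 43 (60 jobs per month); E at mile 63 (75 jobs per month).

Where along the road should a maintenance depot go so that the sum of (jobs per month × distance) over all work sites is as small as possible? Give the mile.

For a sum of weighted absolute distances on a line, the optimum is the weighted median (not the mean). Total weight W = 291; half-weight = 145.5.
Sort by position and accumulate weight:
  mile 3 (H, w=8) → cum 8
  mile 8 (A, w=20) → cum 28
  mile 31 (C, w=10) → cum 38
  mile 43 (G, w=60) → cum 98
  mile 58 (D, w=8) → cum 106
  mile 63 (E, w=75) → cum 181  ≥ 145.5 → median here
  mile 65 (F, w=40) → cum 221
  mile 67 (B, w=70) → cum 291
Optimal location: mile 63.

x = 63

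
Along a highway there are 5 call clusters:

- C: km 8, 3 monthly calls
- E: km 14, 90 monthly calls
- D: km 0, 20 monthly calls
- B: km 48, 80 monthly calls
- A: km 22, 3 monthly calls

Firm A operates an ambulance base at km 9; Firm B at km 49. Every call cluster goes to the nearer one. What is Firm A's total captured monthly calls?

116

The indifferent point is the midpoint (9+49)/2 = 29; call clusters left of it (closer to Firm A at 9) go to Firm A, those right go to Firm B.
  D at 0 (w=20) → Firm A
  C at 8 (w=3) → Firm A
  E at 14 (w=90) → Firm A
  A at 22 (w=3) → Firm A
  B at 48 (w=80) → Firm B
Firm A captures 116; Firm B captures 80.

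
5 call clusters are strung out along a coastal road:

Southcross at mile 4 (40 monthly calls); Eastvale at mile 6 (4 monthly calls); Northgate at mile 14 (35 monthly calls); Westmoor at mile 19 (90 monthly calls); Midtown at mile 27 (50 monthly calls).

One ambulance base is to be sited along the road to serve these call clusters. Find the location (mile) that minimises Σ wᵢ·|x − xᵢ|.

x = 19

For a sum of weighted absolute distances on a line, the optimum is the weighted median (not the mean). Total weight W = 219; half-weight = 109.5.
Sort by position and accumulate weight:
  mile 4 (Southcross, w=40) → cum 40
  mile 6 (Eastvale, w=4) → cum 44
  mile 14 (Northgate, w=35) → cum 79
  mile 19 (Westmoor, w=90) → cum 169  ≥ 109.5 → median here
  mile 27 (Midtown, w=50) → cum 219
Optimal location: mile 19.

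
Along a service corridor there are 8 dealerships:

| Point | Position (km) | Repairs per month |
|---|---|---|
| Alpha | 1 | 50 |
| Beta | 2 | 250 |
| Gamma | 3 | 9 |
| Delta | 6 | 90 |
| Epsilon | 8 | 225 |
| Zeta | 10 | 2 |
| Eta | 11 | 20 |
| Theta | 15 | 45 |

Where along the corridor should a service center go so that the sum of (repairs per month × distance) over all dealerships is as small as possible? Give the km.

For a sum of weighted absolute distances on a line, the optimum is the weighted median (not the mean). Total weight W = 691; half-weight = 345.5.
Sort by position and accumulate weight:
  km 1 (Alpha, w=50) → cum 50
  km 2 (Beta, w=250) → cum 300
  km 3 (Gamma, w=9) → cum 309
  km 6 (Delta, w=90) → cum 399  ≥ 345.5 → median here
  km 8 (Epsilon, w=225) → cum 624
  km 10 (Zeta, w=2) → cum 626
  km 11 (Eta, w=20) → cum 646
  km 15 (Theta, w=45) → cum 691
Optimal location: km 6.

x = 6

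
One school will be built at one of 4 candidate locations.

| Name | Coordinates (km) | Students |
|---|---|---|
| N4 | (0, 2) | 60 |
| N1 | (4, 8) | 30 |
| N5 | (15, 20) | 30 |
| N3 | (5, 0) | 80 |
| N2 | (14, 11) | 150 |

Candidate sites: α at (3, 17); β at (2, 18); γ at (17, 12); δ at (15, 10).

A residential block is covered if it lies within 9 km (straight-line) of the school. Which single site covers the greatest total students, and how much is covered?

γ, covering 180

Coverage radius r = 9 km; a point is covered iff (Δx)²+(Δy)² ≤ 9² = 81.
  α (3, 17): covers {none} → 0
  β (2, 18): covers {none} → 0
  γ (17, 12): covers {N5, N2} → 180
  δ (15, 10): covers {N2} → 150
Maximum coverage at γ: 180 students.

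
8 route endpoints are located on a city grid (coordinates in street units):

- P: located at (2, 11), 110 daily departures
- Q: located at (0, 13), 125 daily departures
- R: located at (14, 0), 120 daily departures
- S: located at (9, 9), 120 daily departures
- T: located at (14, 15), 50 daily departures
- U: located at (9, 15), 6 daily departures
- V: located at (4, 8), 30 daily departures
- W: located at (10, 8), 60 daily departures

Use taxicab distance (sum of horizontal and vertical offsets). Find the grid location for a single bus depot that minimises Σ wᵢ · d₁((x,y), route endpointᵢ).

Manhattan distance separates: Σwᵢ(|x−xᵢ|+|y−yᵢ|) = Σwᵢ|x−xᵢ| + Σwᵢ|y−yᵢ|, so x and y are optimised independently as 1-D weighted medians.
Total weight W = 621; half = 310.5.
x-coordinate, sorted with cumulative weight:
  x=0 (Q, w=125) cum 125
  x=2 (P, w=110) cum 235
  x=4 (V, w=30) cum 265
  x=9 (S, w=120) cum 385  ← median
  x=9 (U, w=6) cum 391
  x=10 (W, w=60) cum 451
  x=14 (R, w=120) cum 571
  x=14 (T, w=50) cum 621
⇒ x* = 9
y-coordinate, sorted with cumulative weight:
  y=0 (R, w=120) cum 120
  y=8 (V, w=30) cum 150
  y=8 (W, w=60) cum 210
  y=9 (S, w=120) cum 330  ← median
  y=11 (P, w=110) cum 440
  y=13 (Q, w=125) cum 565
  y=15 (T, w=50) cum 615
  y=15 (U, w=6) cum 621
⇒ y* = 9

(9, 9)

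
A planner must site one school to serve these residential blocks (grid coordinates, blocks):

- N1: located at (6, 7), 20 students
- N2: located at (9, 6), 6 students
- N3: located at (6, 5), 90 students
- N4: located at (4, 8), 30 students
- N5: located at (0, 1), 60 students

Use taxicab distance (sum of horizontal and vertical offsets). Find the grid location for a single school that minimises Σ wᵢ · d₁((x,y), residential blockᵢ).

(6, 5)

Manhattan distance separates: Σwᵢ(|x−xᵢ|+|y−yᵢ|) = Σwᵢ|x−xᵢ| + Σwᵢ|y−yᵢ|, so x and y are optimised independently as 1-D weighted medians.
Total weight W = 206; half = 103.
x-coordinate, sorted with cumulative weight:
  x=0 (N5, w=60) cum 60
  x=4 (N4, w=30) cum 90
  x=6 (N1, w=20) cum 110  ← median
  x=6 (N3, w=90) cum 200
  x=9 (N2, w=6) cum 206
⇒ x* = 6
y-coordinate, sorted with cumulative weight:
  y=1 (N5, w=60) cum 60
  y=5 (N3, w=90) cum 150  ← median
  y=6 (N2, w=6) cum 156
  y=7 (N1, w=20) cum 176
  y=8 (N4, w=30) cum 206
⇒ y* = 5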